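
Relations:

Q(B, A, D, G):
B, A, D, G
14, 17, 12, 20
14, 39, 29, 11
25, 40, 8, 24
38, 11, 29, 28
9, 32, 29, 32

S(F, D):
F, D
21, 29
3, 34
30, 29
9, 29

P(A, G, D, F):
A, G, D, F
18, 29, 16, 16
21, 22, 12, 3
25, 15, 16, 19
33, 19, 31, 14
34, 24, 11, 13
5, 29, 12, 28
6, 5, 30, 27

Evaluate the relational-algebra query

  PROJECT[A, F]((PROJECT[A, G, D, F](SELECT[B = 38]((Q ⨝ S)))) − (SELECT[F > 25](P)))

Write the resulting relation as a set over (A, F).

Joining Q and S on D yields {(14, 39, 29, 11, 21), (14, 39, 29, 11, 30), (14, 39, 29, 11, 9), (38, 11, 29, 28, 21), (38, 11, 29, 28, 30), (38, 11, 29, 28, 9), (9, 32, 29, 32, 21), (9, 32, 29, 32, 30), (9, 32, 29, 32, 9)}.
σ[B = 38]: keep tuples satisfying B = 38 → {(38, 11, 29, 28, 21), (38, 11, 29, 28, 30), (38, 11, 29, 28, 9)}
π_{A, G, D, F} gives {(11, 28, 29, 21), (11, 28, 29, 30), (11, 28, 29, 9)}.
σ[F > 25]: keep tuples satisfying F > 25 → {(5, 29, 12, 28), (6, 5, 30, 27)}
Taking the difference: {(11, 28, 29, 21), (11, 28, 29, 30), (11, 28, 29, 9)}
π_{A, F} gives {(11, 21), (11, 30), (11, 9)}.

{(11, 21), (11, 30), (11, 9)}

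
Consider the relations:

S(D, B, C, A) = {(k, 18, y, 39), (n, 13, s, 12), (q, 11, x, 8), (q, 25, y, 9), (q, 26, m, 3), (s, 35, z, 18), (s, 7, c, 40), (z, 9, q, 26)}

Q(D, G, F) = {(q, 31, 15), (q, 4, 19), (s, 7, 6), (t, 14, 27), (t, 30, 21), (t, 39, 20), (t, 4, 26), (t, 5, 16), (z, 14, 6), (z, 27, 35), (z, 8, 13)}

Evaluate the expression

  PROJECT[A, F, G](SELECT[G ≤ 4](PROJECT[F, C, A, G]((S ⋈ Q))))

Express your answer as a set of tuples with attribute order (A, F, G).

Natural join on D: {(q, 11, x, 8, 31, 15), (q, 11, x, 8, 4, 19), (q, 25, y, 9, 31, 15), (q, 25, y, 9, 4, 19), (q, 26, m, 3, 31, 15), (q, 26, m, 3, 4, 19), (s, 35, z, 18, 7, 6), (s, 7, c, 40, 7, 6), (z, 9, q, 26, 14, 6), (z, 9, q, 26, 27, 35), (z, 9, q, 26, 8, 13)}
π_{F, C, A, G} gives {(13, q, 26, 8), (15, m, 3, 31), (15, x, 8, 31), (15, y, 9, 31), (19, m, 3, 4), (19, x, 8, 4), (19, y, 9, 4), (35, q, 26, 27), (6, c, 40, 7), (6, q, 26, 14), (6, z, 18, 7)}.
Filtering on G ≤ 4 leaves {(19, m, 3, 4), (19, x, 8, 4), (19, y, 9, 4)}.
π_{A, F, G} gives {(3, 19, 4), (8, 19, 4), (9, 19, 4)}.

{(3, 19, 4), (8, 19, 4), (9, 19, 4)}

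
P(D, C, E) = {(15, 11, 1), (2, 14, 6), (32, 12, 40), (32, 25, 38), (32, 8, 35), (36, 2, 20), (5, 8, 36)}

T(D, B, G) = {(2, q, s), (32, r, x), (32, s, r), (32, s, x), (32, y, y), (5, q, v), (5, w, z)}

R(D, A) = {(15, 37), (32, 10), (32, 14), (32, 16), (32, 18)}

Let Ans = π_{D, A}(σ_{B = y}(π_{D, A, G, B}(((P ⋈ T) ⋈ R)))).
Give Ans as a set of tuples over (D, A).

{(32, 10), (32, 14), (32, 16), (32, 18)}

Joining P and T on D yields {(2, 14, 6, q, s), (32, 12, 40, r, x), (32, 12, 40, s, r), (32, 12, 40, s, x), (32, 12, 40, y, y), (32, 25, 38, r, x), (32, 25, 38, s, r), (32, 25, 38, s, x), (32, 25, 38, y, y), (32, 8, 35, r, x), (32, 8, 35, s, r), (32, 8, 35, s, x), (32, 8, 35, y, y), (5, 8, 36, q, v), (5, 8, 36, w, z)}.
Joining (P ⋈ T) and R on D yields {(32, 12, 40, r, x, 10), (32, 12, 40, r, x, 14), (32, 12, 40, r, x, 16), (32, 12, 40, r, x, 18), (32, 12, 40, s, r, 10), (32, 12, 40, s, r, 14), (32, 12, 40, s, r, 16), (32, 12, 40, s, r, 18), (32, 12, 40, s, x, 10), (32, 12, 40, s, x, 14), (32, 12, 40, s, x, 16), (32, 12, 40, s, x, 18), (32, 12, 40, y, y, 10), (32, 12, 40, y, y, 14), (32, 12, 40, y, y, 16), (32, 12, 40, y, y, 18), (32, 25, 38, r, x, 10), (32, 25, 38, r, x, 14), (32, 25, 38, r, x, 16), (32, 25, 38, r, x, 18), (32, 25, 38, s, r, 10), (32, 25, 38, s, r, 14), (32, 25, 38, s, r, 16), (32, 25, 38, s, r, 18), (32, 25, 38, s, x, 10), (32, 25, 38, s, x, 14), (32, 25, 38, s, x, 16), (32, 25, 38, s, x, 18), (32, 25, 38, y, y, 10), (32, 25, 38, y, y, 14), (32, 25, 38, y, y, 16), (32, 25, 38, y, y, 18), (32, 8, 35, r, x, 10), (32, 8, 35, r, x, 14), (32, 8, 35, r, x, 16), (32, 8, 35, r, x, 18), (32, 8, 35, s, r, 10), (32, 8, 35, s, r, 14), (32, 8, 35, s, r, 16), (32, 8, 35, s, r, 18), (32, 8, 35, s, x, 10), (32, 8, 35, s, x, 14), (32, 8, 35, s, x, 16), (32, 8, 35, s, x, 18), (32, 8, 35, y, y, 10), (32, 8, 35, y, y, 14), (32, 8, 35, y, y, 16), (32, 8, 35, y, y, 18)}.
π[D, A, G, B]: project onto (D, A, G, B) (32 duplicate(s) eliminated) → {(32, 10, r, s), (32, 10, x, r), (32, 10, x, s), (32, 10, y, y), (32, 14, r, s), (32, 14, x, r), (32, 14, x, s), (32, 14, y, y), (32, 16, r, s), (32, 16, x, r), (32, 16, x, s), (32, 16, y, y), (32, 18, r, s), (32, 18, x, r), (32, 18, x, s), (32, 18, y, y)}
Selection B = y: {(32, 10, y, y), (32, 14, y, y), (32, 16, y, y), (32, 18, y, y)}
π[D, A]: project onto (D, A) → {(32, 10), (32, 14), (32, 16), (32, 18)}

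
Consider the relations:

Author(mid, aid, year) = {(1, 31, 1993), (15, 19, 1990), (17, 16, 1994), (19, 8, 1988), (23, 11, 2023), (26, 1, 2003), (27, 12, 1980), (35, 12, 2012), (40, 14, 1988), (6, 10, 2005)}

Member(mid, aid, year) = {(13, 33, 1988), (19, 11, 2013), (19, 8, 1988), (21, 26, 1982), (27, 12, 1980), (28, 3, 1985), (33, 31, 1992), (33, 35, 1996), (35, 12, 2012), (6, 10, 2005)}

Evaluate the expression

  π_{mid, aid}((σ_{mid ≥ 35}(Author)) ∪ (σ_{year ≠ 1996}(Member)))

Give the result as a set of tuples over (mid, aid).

Filtering on mid ≥ 35 leaves {(35, 12, 2012), (40, 14, 1988)}.
Filtering on year ≠ 1996 leaves {(13, 33, 1988), (19, 11, 2013), (19, 8, 1988), (21, 26, 1982), (27, 12, 1980), (28, 3, 1985), (33, 31, 1992), (35, 12, 2012), (6, 10, 2005)}.
Set union of the two operands is {(13, 33, 1988), (19, 11, 2013), (19, 8, 1988), (21, 26, 1982), (27, 12, 1980), (28, 3, 1985), (33, 31, 1992), (35, 12, 2012), (40, 14, 1988), (6, 10, 2005)}.
Keep only column(s) mid, aid: {(13, 33), (19, 11), (19, 8), (21, 26), (27, 12), (28, 3), (33, 31), (35, 12), (40, 14), (6, 10)}

{(13, 33), (19, 11), (19, 8), (21, 26), (27, 12), (28, 3), (33, 31), (35, 12), (40, 14), (6, 10)}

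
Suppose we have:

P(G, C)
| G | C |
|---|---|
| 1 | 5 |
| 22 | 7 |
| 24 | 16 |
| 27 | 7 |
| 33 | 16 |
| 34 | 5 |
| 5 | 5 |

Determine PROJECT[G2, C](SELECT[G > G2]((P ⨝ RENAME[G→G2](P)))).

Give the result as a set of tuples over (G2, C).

ρ[G→G2]: schema becomes (G2, C); tuples unchanged.
P ⋈ RENAME[G→G2](P) (natural join on C): {(1, 5, 1), (1, 5, 34), (1, 5, 5), (22, 7, 22), (22, 7, 27), (24, 16, 24), (24, 16, 33), (27, 7, 22), (27, 7, 27), (33, 16, 24), (33, 16, 33), (34, 5, 1), (34, 5, 34), (34, 5, 5), (5, 5, 1), (5, 5, 34), (5, 5, 5)}
Filtering on G > G2 leaves {(27, 7, 22), (33, 16, 24), (34, 5, 1), (34, 5, 5), (5, 5, 1)}.
Keep only column(s) G2, C (1 duplicate(s) eliminated): {(1, 5), (22, 7), (24, 16), (5, 5)}

{(1, 5), (22, 7), (24, 16), (5, 5)}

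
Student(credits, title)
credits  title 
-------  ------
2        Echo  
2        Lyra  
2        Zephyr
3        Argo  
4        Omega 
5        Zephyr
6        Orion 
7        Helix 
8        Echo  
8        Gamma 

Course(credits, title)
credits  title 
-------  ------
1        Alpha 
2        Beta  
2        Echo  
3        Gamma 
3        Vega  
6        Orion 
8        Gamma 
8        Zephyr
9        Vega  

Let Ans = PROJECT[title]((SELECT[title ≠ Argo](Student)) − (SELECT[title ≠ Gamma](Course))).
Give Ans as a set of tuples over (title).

Selection title ≠ Argo: {(2, Echo), (2, Lyra), (2, Zephyr), (4, Omega), (5, Zephyr), (6, Orion), (7, Helix), (8, Echo), (8, Gamma)}
Selection title ≠ Gamma: {(1, Alpha), (2, Beta), (2, Echo), (3, Vega), (6, Orion), (8, Zephyr), (9, Vega)}
Set difference of the two operands is {(2, Lyra), (2, Zephyr), (4, Omega), (5, Zephyr), (7, Helix), (8, Echo), (8, Gamma)}.
π_{title} gives {Echo, Gamma, Helix, Lyra, Omega, Zephyr} (1 duplicate(s) eliminated).

{Echo, Gamma, Helix, Lyra, Omega, Zephyr}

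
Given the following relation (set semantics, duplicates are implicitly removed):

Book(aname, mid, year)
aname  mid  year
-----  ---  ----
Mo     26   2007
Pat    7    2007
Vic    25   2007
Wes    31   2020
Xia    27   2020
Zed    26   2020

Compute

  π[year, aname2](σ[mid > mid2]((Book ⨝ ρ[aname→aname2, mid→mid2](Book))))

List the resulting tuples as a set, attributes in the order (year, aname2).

{(2007, Pat), (2007, Vic), (2020, Xia), (2020, Zed)}

ρ[aname→aname2, mid→mid2]: schema becomes (aname2, mid2, year); tuples unchanged.
Joining Book and ρ[aname→aname2, mid→mid2](Book) on year yields {(Mo, 26, 2007, Mo, 26), (Mo, 26, 2007, Pat, 7), (Mo, 26, 2007, Vic, 25), (Pat, 7, 2007, Mo, 26), (Pat, 7, 2007, Pat, 7), (Pat, 7, 2007, Vic, 25), (Vic, 25, 2007, Mo, 26), (Vic, 25, 2007, Pat, 7), (Vic, 25, 2007, Vic, 25), (Wes, 31, 2020, Wes, 31), (Wes, 31, 2020, Xia, 27), (Wes, 31, 2020, Zed, 26), (Xia, 27, 2020, Wes, 31), (Xia, 27, 2020, Xia, 27), (Xia, 27, 2020, Zed, 26), (Zed, 26, 2020, Wes, 31), (Zed, 26, 2020, Xia, 27), (Zed, 26, 2020, Zed, 26)}.
Selection mid > mid2: {(Mo, 26, 2007, Pat, 7), (Mo, 26, 2007, Vic, 25), (Vic, 25, 2007, Pat, 7), (Wes, 31, 2020, Xia, 27), (Wes, 31, 2020, Zed, 26), (Xia, 27, 2020, Zed, 26)}
Keep only column(s) year, aname2 (2 duplicate(s) eliminated): {(2007, Pat), (2007, Vic), (2020, Xia), (2020, Zed)}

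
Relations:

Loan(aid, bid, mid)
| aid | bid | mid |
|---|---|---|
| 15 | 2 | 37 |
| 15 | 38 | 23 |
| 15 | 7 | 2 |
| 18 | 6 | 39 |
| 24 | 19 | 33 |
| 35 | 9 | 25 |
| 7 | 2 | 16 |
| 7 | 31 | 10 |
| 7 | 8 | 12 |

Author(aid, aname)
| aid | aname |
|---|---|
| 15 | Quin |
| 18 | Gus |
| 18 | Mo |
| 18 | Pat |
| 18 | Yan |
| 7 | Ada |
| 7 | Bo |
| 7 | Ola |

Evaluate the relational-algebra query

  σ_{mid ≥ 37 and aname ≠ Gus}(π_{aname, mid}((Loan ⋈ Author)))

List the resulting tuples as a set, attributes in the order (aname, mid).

Loan ⋈ Author (natural join on aid): {(15, 2, 37, Quin), (15, 38, 23, Quin), (15, 7, 2, Quin), (18, 6, 39, Gus), (18, 6, 39, Mo), (18, 6, 39, Pat), (18, 6, 39, Yan), (7, 2, 16, Ada), (7, 2, 16, Bo), (7, 2, 16, Ola), (7, 31, 10, Ada), (7, 31, 10, Bo), (7, 31, 10, Ola), (7, 8, 12, Ada), (7, 8, 12, Bo), (7, 8, 12, Ola)}
Projecting to aname, mid: {(Ada, 10), (Ada, 12), (Ada, 16), (Bo, 10), (Bo, 12), (Bo, 16), (Gus, 39), (Mo, 39), (Ola, 10), (Ola, 12), (Ola, 16), (Pat, 39), (Quin, 2), (Quin, 23), (Quin, 37), (Yan, 39)}
σ[mid ≥ 37 and aname ≠ Gus]: keep tuples satisfying mid ≥ 37 and aname ≠ Gus → {(Mo, 39), (Pat, 39), (Quin, 37), (Yan, 39)}

{(Mo, 39), (Pat, 39), (Quin, 37), (Yan, 39)}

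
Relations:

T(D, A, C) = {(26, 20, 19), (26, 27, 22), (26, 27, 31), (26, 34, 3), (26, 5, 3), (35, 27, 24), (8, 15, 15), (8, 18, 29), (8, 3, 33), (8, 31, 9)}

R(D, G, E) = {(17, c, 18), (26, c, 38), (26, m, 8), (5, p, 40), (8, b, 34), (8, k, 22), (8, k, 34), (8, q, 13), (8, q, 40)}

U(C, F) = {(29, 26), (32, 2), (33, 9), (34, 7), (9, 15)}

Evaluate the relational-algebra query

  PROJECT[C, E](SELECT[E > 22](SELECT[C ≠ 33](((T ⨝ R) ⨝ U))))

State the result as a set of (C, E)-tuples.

{(29, 34), (29, 40), (9, 34), (9, 40)}

Joining T and R on D yields {(26, 20, 19, c, 38), (26, 20, 19, m, 8), (26, 27, 22, c, 38), (26, 27, 22, m, 8), (26, 27, 31, c, 38), (26, 27, 31, m, 8), (26, 34, 3, c, 38), (26, 34, 3, m, 8), (26, 5, 3, c, 38), (26, 5, 3, m, 8), (8, 15, 15, b, 34), (8, 15, 15, k, 22), (8, 15, 15, k, 34), (8, 15, 15, q, 13), (8, 15, 15, q, 40), (8, 18, 29, b, 34), (8, 18, 29, k, 22), (8, 18, 29, k, 34), (8, 18, 29, q, 13), (8, 18, 29, q, 40), (8, 3, 33, b, 34), (8, 3, 33, k, 22), (8, 3, 33, k, 34), (8, 3, 33, q, 13), (8, 3, 33, q, 40), (8, 31, 9, b, 34), (8, 31, 9, k, 22), (8, 31, 9, k, 34), (8, 31, 9, q, 13), (8, 31, 9, q, 40)}.
Joining (T ⨝ R) and U on C yields {(8, 18, 29, b, 34, 26), (8, 18, 29, k, 22, 26), (8, 18, 29, k, 34, 26), (8, 18, 29, q, 13, 26), (8, 18, 29, q, 40, 26), (8, 3, 33, b, 34, 9), (8, 3, 33, k, 22, 9), (8, 3, 33, k, 34, 9), (8, 3, 33, q, 13, 9), (8, 3, 33, q, 40, 9), (8, 31, 9, b, 34, 15), (8, 31, 9, k, 22, 15), (8, 31, 9, k, 34, 15), (8, 31, 9, q, 13, 15), (8, 31, 9, q, 40, 15)}.
Filtering on C ≠ 33 leaves {(8, 18, 29, b, 34, 26), (8, 18, 29, k, 22, 26), (8, 18, 29, k, 34, 26), (8, 18, 29, q, 13, 26), (8, 18, 29, q, 40, 26), (8, 31, 9, b, 34, 15), (8, 31, 9, k, 22, 15), (8, 31, 9, k, 34, 15), (8, 31, 9, q, 13, 15), (8, 31, 9, q, 40, 15)}.
Filtering on E > 22 leaves {(8, 18, 29, b, 34, 26), (8, 18, 29, k, 34, 26), (8, 18, 29, q, 40, 26), (8, 31, 9, b, 34, 15), (8, 31, 9, k, 34, 15), (8, 31, 9, q, 40, 15)}.
Projecting to C, E (2 duplicate(s) eliminated): {(29, 34), (29, 40), (9, 34), (9, 40)}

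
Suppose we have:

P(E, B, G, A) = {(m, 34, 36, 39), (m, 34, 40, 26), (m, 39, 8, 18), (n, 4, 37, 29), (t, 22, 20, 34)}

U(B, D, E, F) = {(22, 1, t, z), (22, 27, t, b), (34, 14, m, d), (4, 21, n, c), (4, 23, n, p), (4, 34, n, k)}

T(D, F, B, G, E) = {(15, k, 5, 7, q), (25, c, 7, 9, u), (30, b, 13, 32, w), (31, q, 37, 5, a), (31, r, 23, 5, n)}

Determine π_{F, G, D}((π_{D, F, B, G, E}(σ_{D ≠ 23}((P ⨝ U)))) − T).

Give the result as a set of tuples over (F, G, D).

Joining P and U on E, B yields {(m, 34, 36, 39, 14, d), (m, 34, 40, 26, 14, d), (n, 4, 37, 29, 21, c), (n, 4, 37, 29, 23, p), (n, 4, 37, 29, 34, k), (t, 22, 20, 34, 1, z), (t, 22, 20, 34, 27, b)}.
Filtering on D ≠ 23 leaves {(m, 34, 36, 39, 14, d), (m, 34, 40, 26, 14, d), (n, 4, 37, 29, 21, c), (n, 4, 37, 29, 34, k), (t, 22, 20, 34, 1, z), (t, 22, 20, 34, 27, b)}.
π[D, F, B, G, E]: project onto (D, F, B, G, E) → {(1, z, 22, 20, t), (14, d, 34, 36, m), (14, d, 34, 40, m), (21, c, 4, 37, n), (27, b, 22, 20, t), (34, k, 4, 37, n)}
Set difference of the two operands is {(1, z, 22, 20, t), (14, d, 34, 36, m), (14, d, 34, 40, m), (21, c, 4, 37, n), (27, b, 22, 20, t), (34, k, 4, 37, n)}.
π[F, G, D]: project onto (F, G, D) → {(b, 20, 27), (c, 37, 21), (d, 36, 14), (d, 40, 14), (k, 37, 34), (z, 20, 1)}

{(b, 20, 27), (c, 37, 21), (d, 36, 14), (d, 40, 14), (k, 37, 34), (z, 20, 1)}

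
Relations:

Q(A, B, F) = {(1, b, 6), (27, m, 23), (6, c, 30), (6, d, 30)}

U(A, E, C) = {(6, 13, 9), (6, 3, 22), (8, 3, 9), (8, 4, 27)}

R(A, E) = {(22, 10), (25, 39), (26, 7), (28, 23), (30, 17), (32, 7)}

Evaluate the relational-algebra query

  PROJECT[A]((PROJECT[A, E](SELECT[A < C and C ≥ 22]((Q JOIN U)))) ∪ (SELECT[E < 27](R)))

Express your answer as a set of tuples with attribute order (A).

Q ⋈ U (natural join on A): {(6, c, 30, 13, 9), (6, c, 30, 3, 22), (6, d, 30, 13, 9), (6, d, 30, 3, 22)}
Apply σ_{A < C and C ≥ 22}; surviving tuples: {(6, c, 30, 3, 22), (6, d, 30, 3, 22)}
π_{A, E} gives {(6, 3)} (1 duplicate(s) eliminated).
Apply σ_{E < 27}; surviving tuples: {(22, 10), (26, 7), (28, 23), (30, 17), (32, 7)}
Taking the union: {(22, 10), (26, 7), (28, 23), (30, 17), (32, 7), (6, 3)}
π_{A} gives {22, 26, 28, 30, 32, 6}.

{22, 26, 28, 30, 32, 6}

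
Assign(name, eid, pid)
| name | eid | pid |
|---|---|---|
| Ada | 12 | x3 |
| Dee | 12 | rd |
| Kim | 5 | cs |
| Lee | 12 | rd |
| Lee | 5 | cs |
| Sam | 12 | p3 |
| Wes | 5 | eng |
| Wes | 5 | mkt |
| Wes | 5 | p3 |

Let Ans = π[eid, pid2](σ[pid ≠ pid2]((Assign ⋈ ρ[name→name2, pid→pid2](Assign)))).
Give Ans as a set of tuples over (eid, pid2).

{(12, p3), (12, rd), (12, x3), (5, cs), (5, eng), (5, mkt), (5, p3)}

ρ[name→name2, pid→pid2]: schema becomes (name2, eid, pid2); tuples unchanged.
Joining Assign and ρ[name→name2, pid→pid2](Assign) on eid yields {(Ada, 12, x3, Ada, x3), (Ada, 12, x3, Dee, rd), (Ada, 12, x3, Lee, rd), (Ada, 12, x3, Sam, p3), (Dee, 12, rd, Ada, x3), (Dee, 12, rd, Dee, rd), (Dee, 12, rd, Lee, rd), (Dee, 12, rd, Sam, p3), (Kim, 5, cs, Kim, cs), (Kim, 5, cs, Lee, cs), (Kim, 5, cs, Wes, eng), (Kim, 5, cs, Wes, mkt), (Kim, 5, cs, Wes, p3), (Lee, 12, rd, Ada, x3), (Lee, 12, rd, Dee, rd), (Lee, 12, rd, Lee, rd), (Lee, 12, rd, Sam, p3), (Lee, 5, cs, Kim, cs), (Lee, 5, cs, Lee, cs), (Lee, 5, cs, Wes, eng), (Lee, 5, cs, Wes, mkt), (Lee, 5, cs, Wes, p3), (Sam, 12, p3, Ada, x3), (Sam, 12, p3, Dee, rd), (Sam, 12, p3, Lee, rd), (Sam, 12, p3, Sam, p3), (Wes, 5, eng, Kim, cs), (Wes, 5, eng, Lee, cs), (Wes, 5, eng, Wes, eng), (Wes, 5, eng, Wes, mkt), (Wes, 5, eng, Wes, p3), (Wes, 5, mkt, Kim, cs), (Wes, 5, mkt, Lee, cs), (Wes, 5, mkt, Wes, eng), (Wes, 5, mkt, Wes, mkt), (Wes, 5, mkt, Wes, p3), (Wes, 5, p3, Kim, cs), (Wes, 5, p3, Lee, cs), (Wes, 5, p3, Wes, eng), (Wes, 5, p3, Wes, mkt), (Wes, 5, p3, Wes, p3)}.
Selection pid ≠ pid2: {(Ada, 12, x3, Dee, rd), (Ada, 12, x3, Lee, rd), (Ada, 12, x3, Sam, p3), (Dee, 12, rd, Ada, x3), (Dee, 12, rd, Sam, p3), (Kim, 5, cs, Wes, eng), (Kim, 5, cs, Wes, mkt), (Kim, 5, cs, Wes, p3), (Lee, 12, rd, Ada, x3), (Lee, 12, rd, Sam, p3), (Lee, 5, cs, Wes, eng), (Lee, 5, cs, Wes, mkt), (Lee, 5, cs, Wes, p3), (Sam, 12, p3, Ada, x3), (Sam, 12, p3, Dee, rd), (Sam, 12, p3, Lee, rd), (Wes, 5, eng, Kim, cs), (Wes, 5, eng, Lee, cs), (Wes, 5, eng, Wes, mkt), (Wes, 5, eng, Wes, p3), (Wes, 5, mkt, Kim, cs), (Wes, 5, mkt, Lee, cs), (Wes, 5, mkt, Wes, eng), (Wes, 5, mkt, Wes, p3), (Wes, 5, p3, Kim, cs), (Wes, 5, p3, Lee, cs), (Wes, 5, p3, Wes, eng), (Wes, 5, p3, Wes, mkt)}
Projecting to eid, pid2 (21 duplicate(s) eliminated): {(12, p3), (12, rd), (12, x3), (5, cs), (5, eng), (5, mkt), (5, p3)}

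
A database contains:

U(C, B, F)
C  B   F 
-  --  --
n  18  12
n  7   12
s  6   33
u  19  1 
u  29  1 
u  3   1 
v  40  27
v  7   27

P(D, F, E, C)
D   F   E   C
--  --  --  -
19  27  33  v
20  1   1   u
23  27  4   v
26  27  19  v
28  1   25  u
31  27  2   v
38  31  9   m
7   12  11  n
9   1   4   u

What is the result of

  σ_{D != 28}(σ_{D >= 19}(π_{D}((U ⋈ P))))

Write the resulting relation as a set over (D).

Joining U and P on C, F yields {(n, 18, 12, 7, 11), (n, 7, 12, 7, 11), (u, 19, 1, 20, 1), (u, 19, 1, 28, 25), (u, 19, 1, 9, 4), (u, 29, 1, 20, 1), (u, 29, 1, 28, 25), (u, 29, 1, 9, 4), (u, 3, 1, 20, 1), (u, 3, 1, 28, 25), (u, 3, 1, 9, 4), (v, 40, 27, 19, 33), (v, 40, 27, 23, 4), (v, 40, 27, 26, 19), (v, 40, 27, 31, 2), (v, 7, 27, 19, 33), (v, 7, 27, 23, 4), (v, 7, 27, 26, 19), (v, 7, 27, 31, 2)}.
Projecting to D (11 duplicate(s) eliminated): {19, 20, 23, 26, 28, 31, 7, 9}
Selection D >= 19: {19, 20, 23, 26, 28, 31}
Selection D != 28: {19, 20, 23, 26, 31}

{19, 20, 23, 26, 31}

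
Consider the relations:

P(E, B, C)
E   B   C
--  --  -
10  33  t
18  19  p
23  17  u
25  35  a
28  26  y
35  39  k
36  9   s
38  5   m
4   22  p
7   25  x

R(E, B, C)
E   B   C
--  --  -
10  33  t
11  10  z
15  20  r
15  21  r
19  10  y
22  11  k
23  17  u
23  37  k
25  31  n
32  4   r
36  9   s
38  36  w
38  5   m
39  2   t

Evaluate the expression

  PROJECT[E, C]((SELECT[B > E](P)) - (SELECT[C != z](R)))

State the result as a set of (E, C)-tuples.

Filtering on B > E leaves {(10, 33, t), (18, 19, p), (25, 35, a), (35, 39, k), (4, 22, p), (7, 25, x)}.
Filtering on C != z leaves {(10, 33, t), (15, 20, r), (15, 21, r), (19, 10, y), (22, 11, k), (23, 17, u), (23, 37, k), (25, 31, n), (32, 4, r), (36, 9, s), (38, 36, w), (38, 5, m), (39, 2, t)}.
Taking the difference: {(18, 19, p), (25, 35, a), (35, 39, k), (4, 22, p), (7, 25, x)}
π_{E, C} gives {(18, p), (25, a), (35, k), (4, p), (7, x)}.

{(18, p), (25, a), (35, k), (4, p), (7, x)}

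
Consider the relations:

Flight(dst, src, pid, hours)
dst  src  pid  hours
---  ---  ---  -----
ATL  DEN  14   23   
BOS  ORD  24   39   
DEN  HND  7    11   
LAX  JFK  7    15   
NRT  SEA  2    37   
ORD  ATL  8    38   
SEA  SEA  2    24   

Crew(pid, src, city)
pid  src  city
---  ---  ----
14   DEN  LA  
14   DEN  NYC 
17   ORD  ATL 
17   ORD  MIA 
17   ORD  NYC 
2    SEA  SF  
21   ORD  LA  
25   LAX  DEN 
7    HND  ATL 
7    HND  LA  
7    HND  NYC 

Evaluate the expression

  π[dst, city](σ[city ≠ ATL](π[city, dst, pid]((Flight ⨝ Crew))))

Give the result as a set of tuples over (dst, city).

{(ATL, LA), (ATL, NYC), (DEN, LA), (DEN, NYC), (NRT, SF), (SEA, SF)}

Joining Flight and Crew on src, pid yields {(ATL, DEN, 14, 23, LA), (ATL, DEN, 14, 23, NYC), (DEN, HND, 7, 11, ATL), (DEN, HND, 7, 11, LA), (DEN, HND, 7, 11, NYC), (NRT, SEA, 2, 37, SF), (SEA, SEA, 2, 24, SF)}.
Projecting to city, dst, pid: {(ATL, DEN, 7), (LA, ATL, 14), (LA, DEN, 7), (NYC, ATL, 14), (NYC, DEN, 7), (SF, NRT, 2), (SF, SEA, 2)}
Apply σ_{city ≠ ATL}; surviving tuples: {(LA, ATL, 14), (LA, DEN, 7), (NYC, ATL, 14), (NYC, DEN, 7), (SF, NRT, 2), (SF, SEA, 2)}
Projecting to dst, city: {(ATL, LA), (ATL, NYC), (DEN, LA), (DEN, NYC), (NRT, SF), (SEA, SF)}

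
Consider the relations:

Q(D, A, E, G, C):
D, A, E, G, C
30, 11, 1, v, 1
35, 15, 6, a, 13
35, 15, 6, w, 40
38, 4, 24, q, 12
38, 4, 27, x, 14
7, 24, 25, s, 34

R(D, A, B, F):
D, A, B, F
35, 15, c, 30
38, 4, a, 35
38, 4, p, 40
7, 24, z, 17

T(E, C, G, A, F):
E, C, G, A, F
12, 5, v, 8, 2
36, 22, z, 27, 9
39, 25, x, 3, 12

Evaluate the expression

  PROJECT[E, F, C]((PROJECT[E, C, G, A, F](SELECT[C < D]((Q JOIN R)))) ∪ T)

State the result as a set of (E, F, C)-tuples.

Q ⋈ R (natural join on D, A): {(35, 15, 6, a, 13, c, 30), (35, 15, 6, w, 40, c, 30), (38, 4, 24, q, 12, a, 35), (38, 4, 24, q, 12, p, 40), (38, 4, 27, x, 14, a, 35), (38, 4, 27, x, 14, p, 40), (7, 24, 25, s, 34, z, 17)}
Filtering on C < D leaves {(35, 15, 6, a, 13, c, 30), (38, 4, 24, q, 12, a, 35), (38, 4, 24, q, 12, p, 40), (38, 4, 27, x, 14, a, 35), (38, 4, 27, x, 14, p, 40)}.
Projecting to E, C, G, A, F: {(24, 12, q, 4, 35), (24, 12, q, 4, 40), (27, 14, x, 4, 35), (27, 14, x, 4, 40), (6, 13, a, 15, 30)}
Taking the union: {(12, 5, v, 8, 2), (24, 12, q, 4, 35), (24, 12, q, 4, 40), (27, 14, x, 4, 35), (27, 14, x, 4, 40), (36, 22, z, 27, 9), (39, 25, x, 3, 12), (6, 13, a, 15, 30)}
Projecting to E, F, C: {(12, 2, 5), (24, 35, 12), (24, 40, 12), (27, 35, 14), (27, 40, 14), (36, 9, 22), (39, 12, 25), (6, 30, 13)}

{(12, 2, 5), (24, 35, 12), (24, 40, 12), (27, 35, 14), (27, 40, 14), (36, 9, 22), (39, 12, 25), (6, 30, 13)}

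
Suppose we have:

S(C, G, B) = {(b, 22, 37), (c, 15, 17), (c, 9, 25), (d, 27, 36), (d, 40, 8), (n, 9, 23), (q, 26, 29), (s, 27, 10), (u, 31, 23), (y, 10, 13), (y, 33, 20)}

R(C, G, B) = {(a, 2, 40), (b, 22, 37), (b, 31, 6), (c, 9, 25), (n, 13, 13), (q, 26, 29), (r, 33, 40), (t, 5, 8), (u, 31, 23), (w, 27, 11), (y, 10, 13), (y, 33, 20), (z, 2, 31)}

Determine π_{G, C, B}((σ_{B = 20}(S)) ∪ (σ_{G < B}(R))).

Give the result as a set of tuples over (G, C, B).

σ[B = 20]: keep tuples satisfying B = 20 → {(y, 33, 20)}
σ[G < B]: keep tuples satisfying G < B → {(a, 2, 40), (b, 22, 37), (c, 9, 25), (q, 26, 29), (r, 33, 40), (t, 5, 8), (y, 10, 13), (z, 2, 31)}
Taking the union: {(a, 2, 40), (b, 22, 37), (c, 9, 25), (q, 26, 29), (r, 33, 40), (t, 5, 8), (y, 10, 13), (y, 33, 20), (z, 2, 31)}
Keep only column(s) G, C, B: {(10, y, 13), (2, a, 40), (2, z, 31), (22, b, 37), (26, q, 29), (33, r, 40), (33, y, 20), (5, t, 8), (9, c, 25)}

{(10, y, 13), (2, a, 40), (2, z, 31), (22, b, 37), (26, q, 29), (33, r, 40), (33, y, 20), (5, t, 8), (9, c, 25)}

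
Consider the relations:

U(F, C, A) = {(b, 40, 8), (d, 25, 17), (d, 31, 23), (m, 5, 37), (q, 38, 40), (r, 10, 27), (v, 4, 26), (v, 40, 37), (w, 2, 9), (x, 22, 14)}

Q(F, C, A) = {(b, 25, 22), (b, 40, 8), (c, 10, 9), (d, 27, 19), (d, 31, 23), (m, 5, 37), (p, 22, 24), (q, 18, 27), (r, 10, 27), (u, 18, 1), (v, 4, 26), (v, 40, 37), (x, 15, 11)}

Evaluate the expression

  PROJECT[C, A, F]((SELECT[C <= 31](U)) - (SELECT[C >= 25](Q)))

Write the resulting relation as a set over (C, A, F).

{(10, 27, r), (2, 9, w), (22, 14, x), (25, 17, d), (4, 26, v), (5, 37, m)}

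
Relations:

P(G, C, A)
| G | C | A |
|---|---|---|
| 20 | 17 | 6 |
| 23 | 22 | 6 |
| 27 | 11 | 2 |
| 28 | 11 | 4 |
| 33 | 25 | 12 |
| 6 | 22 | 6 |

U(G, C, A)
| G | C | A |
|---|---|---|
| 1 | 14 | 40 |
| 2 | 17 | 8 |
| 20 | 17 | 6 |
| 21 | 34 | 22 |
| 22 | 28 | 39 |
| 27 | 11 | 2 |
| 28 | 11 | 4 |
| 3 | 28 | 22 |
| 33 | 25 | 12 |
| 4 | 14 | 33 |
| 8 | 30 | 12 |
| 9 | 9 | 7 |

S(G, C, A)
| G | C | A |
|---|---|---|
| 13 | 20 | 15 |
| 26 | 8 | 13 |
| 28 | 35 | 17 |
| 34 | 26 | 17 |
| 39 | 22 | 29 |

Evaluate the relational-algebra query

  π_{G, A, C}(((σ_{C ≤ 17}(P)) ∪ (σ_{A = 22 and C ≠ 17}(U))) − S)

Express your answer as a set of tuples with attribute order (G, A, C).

{(20, 6, 17), (21, 22, 34), (27, 2, 11), (28, 4, 11), (3, 22, 28)}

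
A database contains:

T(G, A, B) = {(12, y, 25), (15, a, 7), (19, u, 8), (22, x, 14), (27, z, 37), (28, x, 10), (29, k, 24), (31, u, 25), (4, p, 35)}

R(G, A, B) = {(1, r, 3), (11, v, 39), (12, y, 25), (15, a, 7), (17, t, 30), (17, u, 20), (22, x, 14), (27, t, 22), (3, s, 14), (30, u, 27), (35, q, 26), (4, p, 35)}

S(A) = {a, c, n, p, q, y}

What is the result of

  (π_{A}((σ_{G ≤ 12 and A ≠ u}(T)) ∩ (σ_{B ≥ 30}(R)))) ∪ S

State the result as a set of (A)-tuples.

{a, c, n, p, q, y}

σ[G ≤ 12 and A ≠ u]: keep tuples satisfying G ≤ 12 and A ≠ u → {(12, y, 25), (4, p, 35)}
σ[B ≥ 30]: keep tuples satisfying B ≥ 30 → {(11, v, 39), (17, t, 30), (4, p, 35)}
Taking the intersection: {(4, p, 35)}
Keep only column(s) A: {p}
Taking the union: {a, c, n, p, q, y}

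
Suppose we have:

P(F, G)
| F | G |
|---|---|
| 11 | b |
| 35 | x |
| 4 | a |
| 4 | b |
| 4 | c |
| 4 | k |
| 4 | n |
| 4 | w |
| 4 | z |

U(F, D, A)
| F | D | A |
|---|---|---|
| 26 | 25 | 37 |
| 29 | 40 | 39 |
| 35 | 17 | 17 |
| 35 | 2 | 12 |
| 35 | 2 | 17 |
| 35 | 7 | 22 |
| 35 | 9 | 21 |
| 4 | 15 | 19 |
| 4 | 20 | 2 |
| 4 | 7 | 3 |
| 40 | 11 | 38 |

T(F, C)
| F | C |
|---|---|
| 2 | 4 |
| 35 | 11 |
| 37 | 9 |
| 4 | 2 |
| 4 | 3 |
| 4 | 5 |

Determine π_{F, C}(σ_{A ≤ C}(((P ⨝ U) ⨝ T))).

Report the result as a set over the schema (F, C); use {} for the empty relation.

{(4, 2), (4, 3), (4, 5)}

Joining P and U on F yields {(35, x, 17, 17), (35, x, 2, 12), (35, x, 2, 17), (35, x, 7, 22), (35, x, 9, 21), (4, a, 15, 19), (4, a, 20, 2), (4, a, 7, 3), (4, b, 15, 19), (4, b, 20, 2), (4, b, 7, 3), (4, c, 15, 19), (4, c, 20, 2), (4, c, 7, 3), (4, k, 15, 19), (4, k, 20, 2), (4, k, 7, 3), (4, n, 15, 19), (4, n, 20, 2), (4, n, 7, 3), (4, w, 15, 19), (4, w, 20, 2), (4, w, 7, 3), (4, z, 15, 19), (4, z, 20, 2), (4, z, 7, 3)}.
Joining (P ⨝ U) and T on F yields {(35, x, 17, 17, 11), (35, x, 2, 12, 11), (35, x, 2, 17, 11), (35, x, 7, 22, 11), (35, x, 9, 21, 11), (4, a, 15, 19, 2), (4, a, 15, 19, 3), (4, a, 15, 19, 5), (4, a, 20, 2, 2), (4, a, 20, 2, 3), (4, a, 20, 2, 5), (4, a, 7, 3, 2), (4, a, 7, 3, 3), (4, a, 7, 3, 5), (4, b, 15, 19, 2), (4, b, 15, 19, 3), (4, b, 15, 19, 5), (4, b, 20, 2, 2), (4, b, 20, 2, 3), (4, b, 20, 2, 5), (4, b, 7, 3, 2), (4, b, 7, 3, 3), (4, b, 7, 3, 5), (4, c, 15, 19, 2), (4, c, 15, 19, 3), (4, c, 15, 19, 5), (4, c, 20, 2, 2), (4, c, 20, 2, 3), (4, c, 20, 2, 5), (4, c, 7, 3, 2), (4, c, 7, 3, 3), (4, c, 7, 3, 5), (4, k, 15, 19, 2), (4, k, 15, 19, 3), (4, k, 15, 19, 5), (4, k, 20, 2, 2), (4, k, 20, 2, 3), (4, k, 20, 2, 5), (4, k, 7, 3, 2), (4, k, 7, 3, 3), (4, k, 7, 3, 5), (4, n, 15, 19, 2), (4, n, 15, 19, 3), (4, n, 15, 19, 5), (4, n, 20, 2, 2), (4, n, 20, 2, 3), (4, n, 20, 2, 5), (4, n, 7, 3, 2), (4, n, 7, 3, 3), (4, n, 7, 3, 5), (4, w, 15, 19, 2), (4, w, 15, 19, 3), (4, w, 15, 19, 5), (4, w, 20, 2, 2), (4, w, 20, 2, 3), (4, w, 20, 2, 5), (4, w, 7, 3, 2), (4, w, 7, 3, 3), (4, w, 7, 3, 5), (4, z, 15, 19, 2), (4, z, 15, 19, 3), (4, z, 15, 19, 5), (4, z, 20, 2, 2), (4, z, 20, 2, 3), (4, z, 20, 2, 5), (4, z, 7, 3, 2), (4, z, 7, 3, 3), (4, z, 7, 3, 5)}.
Apply σ_{A ≤ C}; surviving tuples: {(4, a, 20, 2, 2), (4, a, 20, 2, 3), (4, a, 20, 2, 5), (4, a, 7, 3, 3), (4, a, 7, 3, 5), (4, b, 20, 2, 2), (4, b, 20, 2, 3), (4, b, 20, 2, 5), (4, b, 7, 3, 3), (4, b, 7, 3, 5), (4, c, 20, 2, 2), (4, c, 20, 2, 3), (4, c, 20, 2, 5), (4, c, 7, 3, 3), (4, c, 7, 3, 5), (4, k, 20, 2, 2), (4, k, 20, 2, 3), (4, k, 20, 2, 5), (4, k, 7, 3, 3), (4, k, 7, 3, 5), (4, n, 20, 2, 2), (4, n, 20, 2, 3), (4, n, 20, 2, 5), (4, n, 7, 3, 3), (4, n, 7, 3, 5), (4, w, 20, 2, 2), (4, w, 20, 2, 3), (4, w, 20, 2, 5), (4, w, 7, 3, 3), (4, w, 7, 3, 5), (4, z, 20, 2, 2), (4, z, 20, 2, 3), (4, z, 20, 2, 5), (4, z, 7, 3, 3), (4, z, 7, 3, 5)}
Keep only column(s) F, C (32 duplicate(s) eliminated): {(4, 2), (4, 3), (4, 5)}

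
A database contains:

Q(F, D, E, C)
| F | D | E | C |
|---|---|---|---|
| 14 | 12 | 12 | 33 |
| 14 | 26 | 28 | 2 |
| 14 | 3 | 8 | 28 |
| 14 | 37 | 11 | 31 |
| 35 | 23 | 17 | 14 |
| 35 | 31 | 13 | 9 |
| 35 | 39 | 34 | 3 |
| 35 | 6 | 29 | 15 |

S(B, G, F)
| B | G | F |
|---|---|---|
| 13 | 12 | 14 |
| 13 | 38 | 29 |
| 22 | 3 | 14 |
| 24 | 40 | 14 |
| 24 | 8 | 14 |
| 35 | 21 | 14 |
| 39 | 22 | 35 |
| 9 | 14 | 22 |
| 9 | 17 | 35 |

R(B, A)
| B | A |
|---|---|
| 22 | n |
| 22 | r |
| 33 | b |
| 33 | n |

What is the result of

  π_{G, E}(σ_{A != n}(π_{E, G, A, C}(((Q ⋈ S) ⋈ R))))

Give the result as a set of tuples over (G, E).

Joining Q and S on F yields {(14, 12, 12, 33, 13, 12), (14, 12, 12, 33, 22, 3), (14, 12, 12, 33, 24, 40), (14, 12, 12, 33, 24, 8), (14, 12, 12, 33, 35, 21), (14, 26, 28, 2, 13, 12), (14, 26, 28, 2, 22, 3), (14, 26, 28, 2, 24, 40), (14, 26, 28, 2, 24, 8), (14, 26, 28, 2, 35, 21), (14, 3, 8, 28, 13, 12), (14, 3, 8, 28, 22, 3), (14, 3, 8, 28, 24, 40), (14, 3, 8, 28, 24, 8), (14, 3, 8, 28, 35, 21), (14, 37, 11, 31, 13, 12), (14, 37, 11, 31, 22, 3), (14, 37, 11, 31, 24, 40), (14, 37, 11, 31, 24, 8), (14, 37, 11, 31, 35, 21), (35, 23, 17, 14, 39, 22), (35, 23, 17, 14, 9, 17), (35, 31, 13, 9, 39, 22), (35, 31, 13, 9, 9, 17), (35, 39, 34, 3, 39, 22), (35, 39, 34, 3, 9, 17), (35, 6, 29, 15, 39, 22), (35, 6, 29, 15, 9, 17)}.
Joining (Q ⋈ S) and R on B yields {(14, 12, 12, 33, 22, 3, n), (14, 12, 12, 33, 22, 3, r), (14, 26, 28, 2, 22, 3, n), (14, 26, 28, 2, 22, 3, r), (14, 3, 8, 28, 22, 3, n), (14, 3, 8, 28, 22, 3, r), (14, 37, 11, 31, 22, 3, n), (14, 37, 11, 31, 22, 3, r)}.
π[E, G, A, C]: project onto (E, G, A, C) → {(11, 3, n, 31), (11, 3, r, 31), (12, 3, n, 33), (12, 3, r, 33), (28, 3, n, 2), (28, 3, r, 2), (8, 3, n, 28), (8, 3, r, 28)}
Filtering on A != n leaves {(11, 3, r, 31), (12, 3, r, 33), (28, 3, r, 2), (8, 3, r, 28)}.
π[G, E]: project onto (G, E) → {(3, 11), (3, 12), (3, 28), (3, 8)}

{(3, 11), (3, 12), (3, 28), (3, 8)}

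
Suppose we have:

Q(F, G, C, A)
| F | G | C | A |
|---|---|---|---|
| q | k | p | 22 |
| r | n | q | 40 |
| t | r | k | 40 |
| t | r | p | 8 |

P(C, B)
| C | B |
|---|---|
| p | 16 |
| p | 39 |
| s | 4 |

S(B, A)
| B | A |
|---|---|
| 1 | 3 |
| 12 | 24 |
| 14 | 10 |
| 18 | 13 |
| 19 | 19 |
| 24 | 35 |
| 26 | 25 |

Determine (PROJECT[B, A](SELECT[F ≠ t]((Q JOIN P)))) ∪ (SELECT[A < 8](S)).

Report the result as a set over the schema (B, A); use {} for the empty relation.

Q ⋈ P (natural join on C): {(q, k, p, 22, 16), (q, k, p, 22, 39), (t, r, p, 8, 16), (t, r, p, 8, 39)}
Filtering on F ≠ t leaves {(q, k, p, 22, 16), (q, k, p, 22, 39)}.
π_{B, A} gives {(16, 22), (39, 22)}.
Filtering on A < 8 leaves {(1, 3)}.
Union: {(16, 22), (39, 22)} with {(1, 3)} → {(1, 3), (16, 22), (39, 22)}

{(1, 3), (16, 22), (39, 22)}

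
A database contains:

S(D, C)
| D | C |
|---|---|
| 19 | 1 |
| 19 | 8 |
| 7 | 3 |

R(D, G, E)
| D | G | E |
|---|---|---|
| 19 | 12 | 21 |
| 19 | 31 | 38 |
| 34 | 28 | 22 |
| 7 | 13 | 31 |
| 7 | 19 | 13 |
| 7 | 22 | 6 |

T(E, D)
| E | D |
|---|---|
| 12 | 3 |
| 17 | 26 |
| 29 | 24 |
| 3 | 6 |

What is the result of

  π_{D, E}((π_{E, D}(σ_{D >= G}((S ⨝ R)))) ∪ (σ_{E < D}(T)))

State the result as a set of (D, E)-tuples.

Joining S and R on D yields {(19, 1, 12, 21), (19, 1, 31, 38), (19, 8, 12, 21), (19, 8, 31, 38), (7, 3, 13, 31), (7, 3, 19, 13), (7, 3, 22, 6)}.
Selection D >= G: {(19, 1, 12, 21), (19, 8, 12, 21)}
Projecting to E, D (1 duplicate(s) eliminated): {(21, 19)}
Selection E < D: {(17, 26), (3, 6)}
Taking the union: {(17, 26), (21, 19), (3, 6)}
Projecting to D, E: {(19, 21), (26, 17), (6, 3)}

{(19, 21), (26, 17), (6, 3)}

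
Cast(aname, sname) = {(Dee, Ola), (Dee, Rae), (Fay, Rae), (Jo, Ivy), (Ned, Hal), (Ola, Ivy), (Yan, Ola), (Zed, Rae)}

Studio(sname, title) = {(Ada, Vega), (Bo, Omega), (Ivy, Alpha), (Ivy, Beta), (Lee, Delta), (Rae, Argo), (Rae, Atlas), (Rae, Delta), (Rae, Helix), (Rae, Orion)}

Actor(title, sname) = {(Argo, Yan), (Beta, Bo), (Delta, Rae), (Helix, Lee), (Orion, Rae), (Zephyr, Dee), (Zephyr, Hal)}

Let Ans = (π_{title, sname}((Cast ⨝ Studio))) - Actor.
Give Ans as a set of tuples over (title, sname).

Joining Cast and Studio on sname yields {(Dee, Rae, Argo), (Dee, Rae, Atlas), (Dee, Rae, Delta), (Dee, Rae, Helix), (Dee, Rae, Orion), (Fay, Rae, Argo), (Fay, Rae, Atlas), (Fay, Rae, Delta), (Fay, Rae, Helix), (Fay, Rae, Orion), (Jo, Ivy, Alpha), (Jo, Ivy, Beta), (Ola, Ivy, Alpha), (Ola, Ivy, Beta), (Zed, Rae, Argo), (Zed, Rae, Atlas), (Zed, Rae, Delta), (Zed, Rae, Helix), (Zed, Rae, Orion)}.
π_{title, sname} gives {(Alpha, Ivy), (Argo, Rae), (Atlas, Rae), (Beta, Ivy), (Delta, Rae), (Helix, Rae), (Orion, Rae)} (12 duplicate(s) eliminated).
Taking the difference: {(Alpha, Ivy), (Argo, Rae), (Atlas, Rae), (Beta, Ivy), (Helix, Rae)}

{(Alpha, Ivy), (Argo, Rae), (Atlas, Rae), (Beta, Ivy), (Helix, Rae)}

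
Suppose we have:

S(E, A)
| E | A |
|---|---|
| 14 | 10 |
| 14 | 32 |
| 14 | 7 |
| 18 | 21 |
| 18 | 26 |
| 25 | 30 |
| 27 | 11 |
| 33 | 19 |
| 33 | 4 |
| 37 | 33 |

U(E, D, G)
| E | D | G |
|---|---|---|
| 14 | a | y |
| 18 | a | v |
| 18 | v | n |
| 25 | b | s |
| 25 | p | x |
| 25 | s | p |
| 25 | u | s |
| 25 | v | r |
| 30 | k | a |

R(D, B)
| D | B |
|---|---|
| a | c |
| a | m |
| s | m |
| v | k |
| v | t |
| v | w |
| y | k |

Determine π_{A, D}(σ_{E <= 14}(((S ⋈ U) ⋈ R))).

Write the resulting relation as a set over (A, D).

{(10, a), (32, a), (7, a)}

Natural join on E: {(14, 10, a, y), (14, 32, a, y), (14, 7, a, y), (18, 21, a, v), (18, 21, v, n), (18, 26, a, v), (18, 26, v, n), (25, 30, b, s), (25, 30, p, x), (25, 30, s, p), (25, 30, u, s), (25, 30, v, r)}
Natural join on D: {(14, 10, a, y, c), (14, 10, a, y, m), (14, 32, a, y, c), (14, 32, a, y, m), (14, 7, a, y, c), (14, 7, a, y, m), (18, 21, a, v, c), (18, 21, a, v, m), (18, 21, v, n, k), (18, 21, v, n, t), (18, 21, v, n, w), (18, 26, a, v, c), (18, 26, a, v, m), (18, 26, v, n, k), (18, 26, v, n, t), (18, 26, v, n, w), (25, 30, s, p, m), (25, 30, v, r, k), (25, 30, v, r, t), (25, 30, v, r, w)}
Filtering on E <= 14 leaves {(14, 10, a, y, c), (14, 10, a, y, m), (14, 32, a, y, c), (14, 32, a, y, m), (14, 7, a, y, c), (14, 7, a, y, m)}.
Projecting to A, D (3 duplicate(s) eliminated): {(10, a), (32, a), (7, a)}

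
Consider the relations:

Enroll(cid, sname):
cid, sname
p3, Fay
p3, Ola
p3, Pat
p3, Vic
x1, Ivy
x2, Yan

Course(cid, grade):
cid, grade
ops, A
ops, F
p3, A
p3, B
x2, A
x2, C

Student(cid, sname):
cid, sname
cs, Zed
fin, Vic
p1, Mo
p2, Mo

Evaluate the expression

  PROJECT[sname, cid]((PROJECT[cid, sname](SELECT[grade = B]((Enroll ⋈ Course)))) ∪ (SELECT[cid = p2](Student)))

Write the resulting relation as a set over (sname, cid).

{(Fay, p3), (Mo, p2), (Ola, p3), (Pat, p3), (Vic, p3)}

Natural join on cid: {(p3, Fay, A), (p3, Fay, B), (p3, Ola, A), (p3, Ola, B), (p3, Pat, A), (p3, Pat, B), (p3, Vic, A), (p3, Vic, B), (x2, Yan, A), (x2, Yan, C)}
Selection grade = B: {(p3, Fay, B), (p3, Ola, B), (p3, Pat, B), (p3, Vic, B)}
π_{cid, sname} gives {(p3, Fay), (p3, Ola), (p3, Pat), (p3, Vic)}.
Selection cid = p2: {(p2, Mo)}
Union: {(p3, Fay), (p3, Ola), (p3, Pat), (p3, Vic)} with {(p2, Mo)} → {(p2, Mo), (p3, Fay), (p3, Ola), (p3, Pat), (p3, Vic)}
π_{sname, cid} gives {(Fay, p3), (Mo, p2), (Ola, p3), (Pat, p3), (Vic, p3)}.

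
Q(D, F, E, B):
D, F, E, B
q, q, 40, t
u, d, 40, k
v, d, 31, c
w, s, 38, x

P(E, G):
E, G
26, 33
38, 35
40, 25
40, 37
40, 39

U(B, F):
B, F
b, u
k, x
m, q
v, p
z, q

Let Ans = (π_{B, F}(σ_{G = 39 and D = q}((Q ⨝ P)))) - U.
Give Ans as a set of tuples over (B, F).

{(t, q)}

Natural join on E: {(q, q, 40, t, 25), (q, q, 40, t, 37), (q, q, 40, t, 39), (u, d, 40, k, 25), (u, d, 40, k, 37), (u, d, 40, k, 39), (w, s, 38, x, 35)}
Apply σ_{G = 39 and D = q}; surviving tuples: {(q, q, 40, t, 39)}
π_{B, F} gives {(t, q)}.
Set difference of the two operands is {(t, q)}.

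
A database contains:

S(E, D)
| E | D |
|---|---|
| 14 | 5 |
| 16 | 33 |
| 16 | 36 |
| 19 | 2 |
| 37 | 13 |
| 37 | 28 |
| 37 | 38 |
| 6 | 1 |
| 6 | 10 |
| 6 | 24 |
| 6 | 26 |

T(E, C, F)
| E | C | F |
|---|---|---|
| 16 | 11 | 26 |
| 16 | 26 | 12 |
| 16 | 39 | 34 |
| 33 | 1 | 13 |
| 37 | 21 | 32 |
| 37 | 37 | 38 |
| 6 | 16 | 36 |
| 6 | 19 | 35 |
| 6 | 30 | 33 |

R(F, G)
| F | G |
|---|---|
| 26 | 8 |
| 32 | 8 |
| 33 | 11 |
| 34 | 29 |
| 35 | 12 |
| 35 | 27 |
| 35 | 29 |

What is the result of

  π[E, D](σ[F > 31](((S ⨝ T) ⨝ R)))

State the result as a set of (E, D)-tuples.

{(16, 33), (16, 36), (37, 13), (37, 28), (37, 38), (6, 1), (6, 10), (6, 24), (6, 26)}

Natural join on E: {(16, 33, 11, 26), (16, 33, 26, 12), (16, 33, 39, 34), (16, 36, 11, 26), (16, 36, 26, 12), (16, 36, 39, 34), (37, 13, 21, 32), (37, 13, 37, 38), (37, 28, 21, 32), (37, 28, 37, 38), (37, 38, 21, 32), (37, 38, 37, 38), (6, 1, 16, 36), (6, 1, 19, 35), (6, 1, 30, 33), (6, 10, 16, 36), (6, 10, 19, 35), (6, 10, 30, 33), (6, 24, 16, 36), (6, 24, 19, 35), (6, 24, 30, 33), (6, 26, 16, 36), (6, 26, 19, 35), (6, 26, 30, 33)}
Natural join on F: {(16, 33, 11, 26, 8), (16, 33, 39, 34, 29), (16, 36, 11, 26, 8), (16, 36, 39, 34, 29), (37, 13, 21, 32, 8), (37, 28, 21, 32, 8), (37, 38, 21, 32, 8), (6, 1, 19, 35, 12), (6, 1, 19, 35, 27), (6, 1, 19, 35, 29), (6, 1, 30, 33, 11), (6, 10, 19, 35, 12), (6, 10, 19, 35, 27), (6, 10, 19, 35, 29), (6, 10, 30, 33, 11), (6, 24, 19, 35, 12), (6, 24, 19, 35, 27), (6, 24, 19, 35, 29), (6, 24, 30, 33, 11), (6, 26, 19, 35, 12), (6, 26, 19, 35, 27), (6, 26, 19, 35, 29), (6, 26, 30, 33, 11)}
Apply σ_{F > 31}; surviving tuples: {(16, 33, 39, 34, 29), (16, 36, 39, 34, 29), (37, 13, 21, 32, 8), (37, 28, 21, 32, 8), (37, 38, 21, 32, 8), (6, 1, 19, 35, 12), (6, 1, 19, 35, 27), (6, 1, 19, 35, 29), (6, 1, 30, 33, 11), (6, 10, 19, 35, 12), (6, 10, 19, 35, 27), (6, 10, 19, 35, 29), (6, 10, 30, 33, 11), (6, 24, 19, 35, 12), (6, 24, 19, 35, 27), (6, 24, 19, 35, 29), (6, 24, 30, 33, 11), (6, 26, 19, 35, 12), (6, 26, 19, 35, 27), (6, 26, 19, 35, 29), (6, 26, 30, 33, 11)}
π[E, D]: project onto (E, D) (12 duplicate(s) eliminated) → {(16, 33), (16, 36), (37, 13), (37, 28), (37, 38), (6, 1), (6, 10), (6, 24), (6, 26)}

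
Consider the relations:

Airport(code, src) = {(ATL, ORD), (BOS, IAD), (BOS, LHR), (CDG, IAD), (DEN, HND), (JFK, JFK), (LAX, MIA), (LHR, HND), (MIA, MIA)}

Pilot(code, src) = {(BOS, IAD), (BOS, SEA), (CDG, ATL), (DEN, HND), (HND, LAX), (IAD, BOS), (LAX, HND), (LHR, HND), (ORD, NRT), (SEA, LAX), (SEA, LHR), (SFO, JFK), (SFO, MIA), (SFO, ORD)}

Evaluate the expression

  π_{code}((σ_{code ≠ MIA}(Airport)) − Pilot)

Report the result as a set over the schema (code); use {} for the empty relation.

{ATL, BOS, CDG, JFK, LAX}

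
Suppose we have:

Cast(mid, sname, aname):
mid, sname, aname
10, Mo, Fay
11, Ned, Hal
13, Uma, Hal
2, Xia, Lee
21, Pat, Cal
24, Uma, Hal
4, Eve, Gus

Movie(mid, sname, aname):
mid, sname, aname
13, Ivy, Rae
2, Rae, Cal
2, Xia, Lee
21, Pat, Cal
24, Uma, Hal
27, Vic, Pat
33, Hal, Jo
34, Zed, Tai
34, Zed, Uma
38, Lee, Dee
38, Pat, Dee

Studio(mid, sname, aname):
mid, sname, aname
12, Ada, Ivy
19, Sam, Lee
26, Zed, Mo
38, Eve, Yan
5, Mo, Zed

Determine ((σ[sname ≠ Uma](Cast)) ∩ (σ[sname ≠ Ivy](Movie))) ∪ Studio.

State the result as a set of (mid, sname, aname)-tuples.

{(12, Ada, Ivy), (19, Sam, Lee), (2, Xia, Lee), (21, Pat, Cal), (26, Zed, Mo), (38, Eve, Yan), (5, Mo, Zed)}

σ[sname ≠ Uma]: keep tuples satisfying sname ≠ Uma → {(10, Mo, Fay), (11, Ned, Hal), (2, Xia, Lee), (21, Pat, Cal), (4, Eve, Gus)}
σ[sname ≠ Ivy]: keep tuples satisfying sname ≠ Ivy → {(2, Rae, Cal), (2, Xia, Lee), (21, Pat, Cal), (24, Uma, Hal), (27, Vic, Pat), (33, Hal, Jo), (34, Zed, Tai), (34, Zed, Uma), (38, Lee, Dee), (38, Pat, Dee)}
Taking the intersection: {(2, Xia, Lee), (21, Pat, Cal)}
Taking the union: {(12, Ada, Ivy), (19, Sam, Lee), (2, Xia, Lee), (21, Pat, Cal), (26, Zed, Mo), (38, Eve, Yan), (5, Mo, Zed)}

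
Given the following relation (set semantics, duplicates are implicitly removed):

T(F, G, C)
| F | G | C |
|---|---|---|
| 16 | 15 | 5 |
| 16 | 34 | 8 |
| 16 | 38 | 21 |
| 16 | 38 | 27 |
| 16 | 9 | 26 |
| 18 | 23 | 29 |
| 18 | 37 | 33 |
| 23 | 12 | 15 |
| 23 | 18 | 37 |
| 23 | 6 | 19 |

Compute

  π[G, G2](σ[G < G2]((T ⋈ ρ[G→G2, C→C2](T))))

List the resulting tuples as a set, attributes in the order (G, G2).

ρ[G→G2, C→C2]: schema becomes (F, G2, C2); tuples unchanged.
Natural join on F: {(16, 15, 5, 15, 5), (16, 15, 5, 34, 8), (16, 15, 5, 38, 21), (16, 15, 5, 38, 27), (16, 15, 5, 9, 26), (16, 34, 8, 15, 5), (16, 34, 8, 34, 8), (16, 34, 8, 38, 21), (16, 34, 8, 38, 27), (16, 34, 8, 9, 26), (16, 38, 21, 15, 5), (16, 38, 21, 34, 8), (16, 38, 21, 38, 21), (16, 38, 21, 38, 27), (16, 38, 21, 9, 26), (16, 38, 27, 15, 5), (16, 38, 27, 34, 8), (16, 38, 27, 38, 21), (16, 38, 27, 38, 27), (16, 38, 27, 9, 26), (16, 9, 26, 15, 5), (16, 9, 26, 34, 8), (16, 9, 26, 38, 21), (16, 9, 26, 38, 27), (16, 9, 26, 9, 26), (18, 23, 29, 23, 29), (18, 23, 29, 37, 33), (18, 37, 33, 23, 29), (18, 37, 33, 37, 33), (23, 12, 15, 12, 15), (23, 12, 15, 18, 37), (23, 12, 15, 6, 19), (23, 18, 37, 12, 15), (23, 18, 37, 18, 37), (23, 18, 37, 6, 19), (23, 6, 19, 12, 15), (23, 6, 19, 18, 37), (23, 6, 19, 6, 19)}
σ[G < G2]: keep tuples satisfying G < G2 → {(16, 15, 5, 34, 8), (16, 15, 5, 38, 21), (16, 15, 5, 38, 27), (16, 34, 8, 38, 21), (16, 34, 8, 38, 27), (16, 9, 26, 15, 5), (16, 9, 26, 34, 8), (16, 9, 26, 38, 21), (16, 9, 26, 38, 27), (18, 23, 29, 37, 33), (23, 12, 15, 18, 37), (23, 6, 19, 12, 15), (23, 6, 19, 18, 37)}
Projecting to G, G2 (3 duplicate(s) eliminated): {(12, 18), (15, 34), (15, 38), (23, 37), (34, 38), (6, 12), (6, 18), (9, 15), (9, 34), (9, 38)}

{(12, 18), (15, 34), (15, 38), (23, 37), (34, 38), (6, 12), (6, 18), (9, 15), (9, 34), (9, 38)}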